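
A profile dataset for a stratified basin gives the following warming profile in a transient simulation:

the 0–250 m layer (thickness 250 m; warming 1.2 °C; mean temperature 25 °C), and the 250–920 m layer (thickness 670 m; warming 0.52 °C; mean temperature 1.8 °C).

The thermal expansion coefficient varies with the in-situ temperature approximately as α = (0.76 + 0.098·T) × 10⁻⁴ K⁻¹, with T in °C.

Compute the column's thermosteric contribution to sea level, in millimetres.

Δh = 129 mm

Layer 1: α = (0.76 + 0.098×25)×10⁻⁴ = 3.21×10⁻⁴ K⁻¹
Layer 2: α = (0.76 + 0.098×1.8)×10⁻⁴ = 0.9364×10⁻⁴ K⁻¹
Layer 1: 1.2 × 250 × 3.21×10⁻⁴ = 0.09630 m
670 × 0.52 × 0.9364×10⁻⁴ = 0.032624176 m
Δh = 0.09630 + 0.032624176 = 0.128924176 m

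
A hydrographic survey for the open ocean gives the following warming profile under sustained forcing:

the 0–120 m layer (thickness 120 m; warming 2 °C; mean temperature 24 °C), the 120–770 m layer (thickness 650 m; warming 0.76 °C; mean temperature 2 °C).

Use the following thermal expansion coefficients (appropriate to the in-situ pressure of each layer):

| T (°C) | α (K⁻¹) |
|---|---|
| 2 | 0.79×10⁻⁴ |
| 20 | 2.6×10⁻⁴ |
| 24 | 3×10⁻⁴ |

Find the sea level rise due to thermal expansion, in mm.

Layer 1 at 24 °C → α = 3×10⁻⁴ K⁻¹
Layer 2 at 2 °C → α = 0.79×10⁻⁴ K⁻¹
0–120 m: 120 × 2 × 3×10⁻⁴ = 0.07200 m
0.76 × 0.79×10⁻⁴ × 650 = 0.039026 m
Δh = 0.07200 + 0.039026 = 0.111026 m ≈ 111 mm

111 mm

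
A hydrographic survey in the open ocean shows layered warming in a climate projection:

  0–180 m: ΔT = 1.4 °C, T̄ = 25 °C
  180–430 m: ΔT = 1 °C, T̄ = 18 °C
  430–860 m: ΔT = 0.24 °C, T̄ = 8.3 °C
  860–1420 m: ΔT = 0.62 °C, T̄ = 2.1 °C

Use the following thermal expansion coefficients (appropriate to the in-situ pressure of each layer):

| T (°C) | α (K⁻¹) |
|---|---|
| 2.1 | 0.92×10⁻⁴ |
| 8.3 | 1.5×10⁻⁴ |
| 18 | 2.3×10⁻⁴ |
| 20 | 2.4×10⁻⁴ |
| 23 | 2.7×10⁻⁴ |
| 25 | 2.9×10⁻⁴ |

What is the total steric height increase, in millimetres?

Layer 1 at 25 °C → α = 2.9×10⁻⁴ K⁻¹
Layer 2 at 18 °C → α = 2.3×10⁻⁴ K⁻¹
Layer 3 at 8.3 °C → α = 1.5×10⁻⁴ K⁻¹
Layer 4 at 2.1 °C → α = 0.92×10⁻⁴ K⁻¹
0–180 m: 2.9×10⁻⁴ × 180 × 1.4 = 0.07308 m
180–430 m: 2.3×10⁻⁴ × 250 × 1 = 0.05750 m
Layer 3: 430 × 0.24 × 1.5×10⁻⁴ = 0.01548 m
Layer 4: 0.62 × 0.92×10⁻⁴ × 560 = 0.0319424 m
Δh = 0.07308 + 0.05750 + 0.01548 + 0.0319424 = 0.1780024 m

180 mm of thermosteric rise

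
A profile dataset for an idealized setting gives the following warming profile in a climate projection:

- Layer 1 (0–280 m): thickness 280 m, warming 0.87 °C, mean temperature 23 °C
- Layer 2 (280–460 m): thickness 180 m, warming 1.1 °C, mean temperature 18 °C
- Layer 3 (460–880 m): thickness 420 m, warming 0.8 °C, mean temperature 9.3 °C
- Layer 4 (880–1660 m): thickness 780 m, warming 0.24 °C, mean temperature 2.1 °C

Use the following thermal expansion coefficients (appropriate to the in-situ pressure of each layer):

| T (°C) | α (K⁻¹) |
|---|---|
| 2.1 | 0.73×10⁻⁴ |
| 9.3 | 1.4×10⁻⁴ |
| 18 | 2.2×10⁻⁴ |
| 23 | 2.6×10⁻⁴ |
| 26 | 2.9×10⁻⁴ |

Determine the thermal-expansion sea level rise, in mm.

Layer 1 at 23 °C → α = 2.6×10⁻⁴ K⁻¹
Layer 2 at 18 °C → α = 2.2×10⁻⁴ K⁻¹
Layer 3 at 9.3 °C → α = 1.4×10⁻⁴ K⁻¹
Layer 4 at 2.1 °C → α = 0.73×10⁻⁴ K⁻¹
Layer 1: 0.87 × 2.6×10⁻⁴ × 280 = 0.063336 m
180 × 2.2×10⁻⁴ × 1.1 = 0.04356 m
460–880 m: 0.8 × 1.4×10⁻⁴ × 420 = 0.04704 m
880–1660 m: 780 × 0.73×10⁻⁴ × 0.24 = 0.0136656 m
Δh = 0.063336 + 0.04356 + 0.04704 + 0.0136656 = 0.1676016 m

about 170 mm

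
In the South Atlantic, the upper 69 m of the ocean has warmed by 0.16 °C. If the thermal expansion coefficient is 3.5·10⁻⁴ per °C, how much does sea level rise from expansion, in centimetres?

Δh = αΔT·H = 3.5×10⁻⁴ × 0.16 × 69 = 0.003864 m

about 0.386 cm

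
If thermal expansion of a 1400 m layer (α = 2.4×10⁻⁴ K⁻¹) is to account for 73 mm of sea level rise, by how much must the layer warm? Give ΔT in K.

ΔT = Δh/(αH) = 0.073 / (2.4×10⁻⁴ × 1400) ≈ 0.2173 K

ΔT ≈ 0.217 K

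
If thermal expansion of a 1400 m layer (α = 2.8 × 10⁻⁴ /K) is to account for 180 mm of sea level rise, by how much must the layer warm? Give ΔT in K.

ΔT = Δh/(αH) = 0.18 / (2.8×10⁻⁴ × 1400) ≈ 0.4592 K

ΔT ≈ 0.459 K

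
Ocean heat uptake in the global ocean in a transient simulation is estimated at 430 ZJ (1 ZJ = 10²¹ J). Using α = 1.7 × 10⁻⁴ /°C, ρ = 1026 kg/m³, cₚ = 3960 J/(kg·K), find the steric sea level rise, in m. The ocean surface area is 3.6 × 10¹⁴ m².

Δh = 0.0500 m

Per unit area: Q = 430×10²¹ / (3.6×10¹⁴) ≈ 1.194×10⁹ J/m²
Δh = αQ/(ρcₚ) = 1.7×10⁻⁴ × 1.194×10⁹ / (1026 × 3960) ≈ 0.049959 m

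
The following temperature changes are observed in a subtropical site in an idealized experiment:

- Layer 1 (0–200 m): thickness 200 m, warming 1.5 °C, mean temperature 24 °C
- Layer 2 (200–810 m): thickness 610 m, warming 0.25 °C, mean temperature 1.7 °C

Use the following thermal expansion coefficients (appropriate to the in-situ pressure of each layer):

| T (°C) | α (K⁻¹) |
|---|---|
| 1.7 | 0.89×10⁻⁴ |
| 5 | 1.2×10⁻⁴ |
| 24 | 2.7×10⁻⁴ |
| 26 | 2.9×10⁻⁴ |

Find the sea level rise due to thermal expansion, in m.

Layer 1 at 24 °C → α = 2.7×10⁻⁴ K⁻¹
Layer 2 at 1.7 °C → α = 0.89×10⁻⁴ K⁻¹
2.7×10⁻⁴ × 200 × 1.5 = 0.08100 m
0.25 × 610 × 0.89×10⁻⁴ = 0.0135725 m
Δh = 0.08100 + 0.0135725 = 0.0945725 m

0.0946 m of thermosteric rise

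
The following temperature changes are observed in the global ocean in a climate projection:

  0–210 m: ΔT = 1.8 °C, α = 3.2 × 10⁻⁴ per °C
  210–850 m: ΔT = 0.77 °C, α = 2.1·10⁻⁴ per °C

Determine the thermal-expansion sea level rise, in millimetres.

224 mm of thermosteric rise

3.2×10⁻⁴ × 210 × 1.8 = 0.12096 m
210–850 m: 0.77 × 2.1×10⁻⁴ × 640 = 0.103488 m
Δh = 0.12096 + 0.103488 = 0.224448 m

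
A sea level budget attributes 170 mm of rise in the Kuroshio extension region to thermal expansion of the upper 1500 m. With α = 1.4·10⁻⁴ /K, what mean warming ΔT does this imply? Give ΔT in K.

0.81 K

ΔT = Δh/(αH) = 0.17 / (1.4×10⁻⁴ × 1500) ≈ 0.8095 K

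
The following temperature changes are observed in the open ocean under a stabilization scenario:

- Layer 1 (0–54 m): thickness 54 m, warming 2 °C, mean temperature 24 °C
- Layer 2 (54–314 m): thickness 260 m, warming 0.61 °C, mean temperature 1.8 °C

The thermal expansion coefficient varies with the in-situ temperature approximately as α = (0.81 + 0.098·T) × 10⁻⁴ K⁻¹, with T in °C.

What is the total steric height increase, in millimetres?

49.8 mm

Layer 1: α = (0.81 + 0.098×24)×10⁻⁴ = 3.162×10⁻⁴ K⁻¹
Layer 2: α = (0.81 + 0.098×1.8)×10⁻⁴ = 0.9864×10⁻⁴ K⁻¹
0–54 m: 54 × 2 × 3.162×10⁻⁴ = 0.0341496 m
260 × 0.61 × 0.9864×10⁻⁴ = 0.015644304 m
Δh = 0.0341496 + 0.015644304 = 0.049793904 m ≈ 49.8 mm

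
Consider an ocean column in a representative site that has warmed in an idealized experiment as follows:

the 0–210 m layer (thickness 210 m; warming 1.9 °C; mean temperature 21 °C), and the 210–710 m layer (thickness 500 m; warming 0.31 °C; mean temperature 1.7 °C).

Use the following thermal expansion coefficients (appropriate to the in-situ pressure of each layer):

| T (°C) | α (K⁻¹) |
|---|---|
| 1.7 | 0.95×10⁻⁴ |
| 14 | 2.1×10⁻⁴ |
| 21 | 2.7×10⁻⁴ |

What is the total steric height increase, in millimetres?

122 mm of thermosteric rise

Layer 1 at 21 °C → α = 2.7×10⁻⁴ K⁻¹
Layer 2 at 1.7 °C → α = 0.95×10⁻⁴ K⁻¹
Layer 1: 1.9 × 210 × 2.7×10⁻⁴ = 0.10773 m
210–710 m: 500 × 0.95×10⁻⁴ × 0.31 = 0.014725 m
Δh = 0.10773 + 0.014725 = 0.122455 m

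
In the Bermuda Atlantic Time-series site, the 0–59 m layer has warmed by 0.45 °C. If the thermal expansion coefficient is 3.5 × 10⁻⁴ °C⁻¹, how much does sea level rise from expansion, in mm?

9.29 mm

Δh = αΔT·H = 3.5×10⁻⁴ × 0.45 × 59 = 0.0092925 m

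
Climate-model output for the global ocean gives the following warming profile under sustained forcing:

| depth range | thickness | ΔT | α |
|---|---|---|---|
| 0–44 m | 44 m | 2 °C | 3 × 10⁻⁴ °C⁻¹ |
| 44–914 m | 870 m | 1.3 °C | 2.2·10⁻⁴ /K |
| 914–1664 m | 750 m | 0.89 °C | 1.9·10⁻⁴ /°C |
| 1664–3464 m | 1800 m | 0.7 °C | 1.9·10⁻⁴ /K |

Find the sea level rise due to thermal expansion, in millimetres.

Layer 1: 44 × 3×10⁻⁴ × 2 = 0.02640 m
1.3 × 2.2×10⁻⁴ × 870 = 0.24882 m
914–1664 m: 1.9×10⁻⁴ × 750 × 0.89 = 0.126825 m
1664–3464 m: 1.9×10⁻⁴ × 1800 × 0.7 = 0.23940 m
Δh = 0.02640 + 0.24882 + 0.126825 + 0.23940 = 0.641445 m ≈ 640 mm

about 640 mm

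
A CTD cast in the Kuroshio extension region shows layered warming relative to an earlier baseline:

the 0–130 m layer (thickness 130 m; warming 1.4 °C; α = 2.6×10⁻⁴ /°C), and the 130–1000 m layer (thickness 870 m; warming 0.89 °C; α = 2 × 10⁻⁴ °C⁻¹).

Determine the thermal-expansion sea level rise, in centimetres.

Layer 1: 2.6×10⁻⁴ × 1.4 × 130 = 0.04732 m
2×10⁻⁴ × 0.89 × 870 = 0.15486 m
Δh = 0.04732 + 0.15486 = 0.20218 m

about 20.2 cm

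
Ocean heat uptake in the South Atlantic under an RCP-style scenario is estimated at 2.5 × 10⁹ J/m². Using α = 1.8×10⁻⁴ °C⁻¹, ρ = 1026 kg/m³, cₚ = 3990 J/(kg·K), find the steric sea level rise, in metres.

Δh = αQ/(ρcₚ) = 1.8×10⁻⁴ × 2.5×10⁹ / (1026 × 3990) ≈ 0.10992 m

0.110 m of thermosteric rise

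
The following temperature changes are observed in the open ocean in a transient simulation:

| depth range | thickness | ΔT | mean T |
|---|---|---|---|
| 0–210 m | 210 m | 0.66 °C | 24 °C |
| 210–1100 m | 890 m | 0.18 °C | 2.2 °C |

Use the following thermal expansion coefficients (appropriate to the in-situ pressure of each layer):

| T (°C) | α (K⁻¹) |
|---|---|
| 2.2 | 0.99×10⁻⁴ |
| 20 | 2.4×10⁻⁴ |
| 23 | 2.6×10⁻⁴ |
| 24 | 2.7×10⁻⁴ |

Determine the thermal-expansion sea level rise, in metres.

Layer 1 at 24 °C → α = 2.7×10⁻⁴ K⁻¹
Layer 2 at 2.2 °C → α = 0.99×10⁻⁴ K⁻¹
Layer 1: 210 × 2.7×10⁻⁴ × 0.66 = 0.037422 m
Layer 2: 0.18 × 890 × 0.99×10⁻⁴ = 0.0158598 m
Δh = 0.037422 + 0.0158598 = 0.0532818 m

Δh = 0.053 m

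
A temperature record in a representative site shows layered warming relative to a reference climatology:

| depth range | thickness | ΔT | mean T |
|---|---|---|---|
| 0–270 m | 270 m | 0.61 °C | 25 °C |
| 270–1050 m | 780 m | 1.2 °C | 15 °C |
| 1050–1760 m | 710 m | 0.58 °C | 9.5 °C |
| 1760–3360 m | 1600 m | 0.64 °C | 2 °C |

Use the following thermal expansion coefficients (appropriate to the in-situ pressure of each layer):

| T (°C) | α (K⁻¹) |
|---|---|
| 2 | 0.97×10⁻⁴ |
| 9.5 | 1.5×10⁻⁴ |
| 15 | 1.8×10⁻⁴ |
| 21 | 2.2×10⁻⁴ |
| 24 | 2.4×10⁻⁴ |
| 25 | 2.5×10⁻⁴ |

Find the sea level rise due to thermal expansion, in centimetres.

37 cm

Layer 1 at 25 °C → α = 2.5×10⁻⁴ K⁻¹
Layer 2 at 15 °C → α = 1.8×10⁻⁴ K⁻¹
Layer 3 at 9.5 °C → α = 1.5×10⁻⁴ K⁻¹
Layer 4 at 2 °C → α = 0.97×10⁻⁴ K⁻¹
Layer 1: 270 × 0.61 × 2.5×10⁻⁴ = 0.041175 m
Layer 2: 780 × 1.8×10⁻⁴ × 1.2 = 0.16848 m
Layer 3: 1.5×10⁻⁴ × 0.58 × 710 = 0.06177 m
0.97×10⁻⁴ × 1600 × 0.64 = 0.099328 m
Δh = 0.041175 + 0.16848 + 0.06177 + 0.099328 = 0.370753 m ≈ 37 cm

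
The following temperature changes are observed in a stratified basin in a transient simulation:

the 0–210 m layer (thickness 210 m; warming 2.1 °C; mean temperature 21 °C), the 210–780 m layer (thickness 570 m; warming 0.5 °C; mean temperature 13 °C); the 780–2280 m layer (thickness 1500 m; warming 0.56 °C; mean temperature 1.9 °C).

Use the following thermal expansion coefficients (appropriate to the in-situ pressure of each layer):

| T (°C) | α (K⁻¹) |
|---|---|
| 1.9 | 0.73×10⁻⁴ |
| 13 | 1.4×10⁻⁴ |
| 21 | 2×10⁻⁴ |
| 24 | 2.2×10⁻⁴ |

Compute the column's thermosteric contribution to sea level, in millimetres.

Layer 1 at 21 °C → α = 2×10⁻⁴ K⁻¹
Layer 2 at 13 °C → α = 1.4×10⁻⁴ K⁻¹
Layer 3 at 1.9 °C → α = 0.73×10⁻⁴ K⁻¹
2.1 × 210 × 2×10⁻⁴ = 0.08820 m
Layer 2: 570 × 1.4×10⁻⁴ × 0.5 = 0.03990 m
780–2280 m: 1500 × 0.73×10⁻⁴ × 0.56 = 0.06132 m
Δh = 0.08820 + 0.03990 + 0.06132 = 0.18942 m

Δh = 189 mm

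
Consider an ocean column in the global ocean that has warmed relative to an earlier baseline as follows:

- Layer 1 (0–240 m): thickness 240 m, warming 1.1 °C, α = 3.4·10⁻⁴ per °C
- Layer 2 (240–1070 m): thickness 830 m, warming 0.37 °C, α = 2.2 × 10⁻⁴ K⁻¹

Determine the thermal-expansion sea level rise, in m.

Layer 1: 240 × 1.1 × 3.4×10⁻⁴ = 0.08976 m
Layer 2: 0.37 × 2.2×10⁻⁴ × 830 = 0.067562 m
Δh = 0.08976 + 0.067562 = 0.157322 m

about 0.157 m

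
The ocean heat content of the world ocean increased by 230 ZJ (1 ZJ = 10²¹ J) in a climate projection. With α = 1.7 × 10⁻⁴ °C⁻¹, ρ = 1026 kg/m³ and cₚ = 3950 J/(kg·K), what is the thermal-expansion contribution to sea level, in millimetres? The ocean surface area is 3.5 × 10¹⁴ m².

Per unit area: Q = 230×10²¹ / (3.5×10¹⁴) ≈ 6.571×10⁸ J/m²
Δh = αQ/(ρcₚ) = 1.7×10⁻⁴ × 6.571×10⁸ / (1026 × 3950) ≈ 0.027564 m

27.6 mm of thermosteric rise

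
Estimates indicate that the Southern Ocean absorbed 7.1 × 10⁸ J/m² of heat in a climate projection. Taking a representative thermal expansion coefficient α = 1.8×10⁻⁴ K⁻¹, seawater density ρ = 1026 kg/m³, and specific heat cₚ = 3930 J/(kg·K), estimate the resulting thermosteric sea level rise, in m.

about 0.0317 m

Δh = αQ/(ρcₚ) = 1.8×10⁻⁴ × 7.1×10⁸ / (1026 × 3930) ≈ 0.031695 m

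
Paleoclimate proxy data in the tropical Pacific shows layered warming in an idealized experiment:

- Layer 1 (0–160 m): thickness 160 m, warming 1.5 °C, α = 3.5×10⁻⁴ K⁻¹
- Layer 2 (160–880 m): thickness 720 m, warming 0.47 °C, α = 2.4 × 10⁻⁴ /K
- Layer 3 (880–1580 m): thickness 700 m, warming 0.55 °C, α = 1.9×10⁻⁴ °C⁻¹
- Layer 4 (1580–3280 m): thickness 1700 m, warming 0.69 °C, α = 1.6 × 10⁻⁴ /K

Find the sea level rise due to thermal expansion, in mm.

about 426 mm

160 × 1.5 × 3.5×10⁻⁴ = 0.08400 m
Layer 2: 720 × 0.47 × 2.4×10⁻⁴ = 0.081216 m
880–1580 m: 0.55 × 1.9×10⁻⁴ × 700 = 0.07315 m
0.69 × 1700 × 1.6×10⁻⁴ = 0.18768 m
Δh = 0.08400 + 0.081216 + 0.07315 + 0.18768 = 0.426046 m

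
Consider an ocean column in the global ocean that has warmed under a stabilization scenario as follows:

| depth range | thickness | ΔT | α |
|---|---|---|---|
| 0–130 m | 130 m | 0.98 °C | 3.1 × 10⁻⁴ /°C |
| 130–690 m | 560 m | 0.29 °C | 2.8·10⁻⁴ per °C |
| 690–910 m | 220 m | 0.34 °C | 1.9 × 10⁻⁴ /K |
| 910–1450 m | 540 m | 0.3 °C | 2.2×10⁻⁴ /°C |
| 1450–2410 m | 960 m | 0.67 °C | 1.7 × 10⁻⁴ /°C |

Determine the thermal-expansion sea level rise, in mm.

about 244 mm

Layer 1: 3.1×10⁻⁴ × 130 × 0.98 = 0.039494 m
0.29 × 2.8×10⁻⁴ × 560 = 0.045472 m
690–910 m: 220 × 0.34 × 1.9×10⁻⁴ = 0.014212 m
910–1450 m: 2.2×10⁻⁴ × 0.3 × 540 = 0.03564 m
0.67 × 1.7×10⁻⁴ × 960 = 0.109344 m
Δh = 0.039494 + 0.045472 + 0.014212 + 0.03564 + 0.109344 = 0.244162 m ≈ 244 mm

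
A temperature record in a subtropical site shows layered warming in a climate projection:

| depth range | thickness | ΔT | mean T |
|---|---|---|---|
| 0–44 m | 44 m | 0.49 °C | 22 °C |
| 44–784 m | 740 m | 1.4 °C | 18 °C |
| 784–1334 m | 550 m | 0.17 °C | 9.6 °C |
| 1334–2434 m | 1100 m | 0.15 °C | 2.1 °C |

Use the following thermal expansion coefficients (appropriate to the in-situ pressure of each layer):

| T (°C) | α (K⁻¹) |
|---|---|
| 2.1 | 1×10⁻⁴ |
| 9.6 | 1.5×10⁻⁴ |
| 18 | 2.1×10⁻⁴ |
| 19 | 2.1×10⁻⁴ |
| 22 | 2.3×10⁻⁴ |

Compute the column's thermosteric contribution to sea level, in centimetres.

Layer 1 at 22 °C → α = 2.3×10⁻⁴ K⁻¹
Layer 2 at 18 °C → α = 2.1×10⁻⁴ K⁻¹
Layer 3 at 9.6 °C → α = 1.5×10⁻⁴ K⁻¹
Layer 4 at 2.1 °C → α = 1×10⁻⁴ K⁻¹
2.3×10⁻⁴ × 0.49 × 44 = 0.0049588 m
44–784 m: 1.4 × 740 × 2.1×10⁻⁴ = 0.21756 m
1.5×10⁻⁴ × 0.17 × 550 = 0.014025 m
1334–2434 m: 0.15 × 1×10⁻⁴ × 1100 = 0.01650 m
Δh = 0.0049588 + 0.21756 + 0.014025 + 0.01650 = 0.2530438 m ≈ 25.3 cm

Δh = 25.3 cm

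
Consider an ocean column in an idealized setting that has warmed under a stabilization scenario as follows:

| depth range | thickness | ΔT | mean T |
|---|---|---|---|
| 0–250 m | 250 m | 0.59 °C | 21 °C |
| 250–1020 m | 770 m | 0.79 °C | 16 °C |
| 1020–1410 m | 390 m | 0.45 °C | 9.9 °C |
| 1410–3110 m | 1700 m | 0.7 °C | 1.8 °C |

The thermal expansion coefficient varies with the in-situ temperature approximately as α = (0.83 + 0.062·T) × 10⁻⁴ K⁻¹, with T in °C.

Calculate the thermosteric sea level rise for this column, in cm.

28.0 cm

Layer 1: α = (0.83 + 0.062×21)×10⁻⁴ = 2.132×10⁻⁴ K⁻¹
Layer 2: α = (0.83 + 0.062×16)×10⁻⁴ = 1.822×10⁻⁴ K⁻¹
Layer 3: α = (0.83 + 0.062×9.9)×10⁻⁴ = 1.4438×10⁻⁴ K⁻¹
Layer 4: α = (0.83 + 0.062×1.8)×10⁻⁴ = 0.9416×10⁻⁴ K⁻¹
0–250 m: 0.59 × 2.132×10⁻⁴ × 250 = 0.031447 m
250–1020 m: 0.79 × 770 × 1.822×10⁻⁴ = 0.11083226 m
Layer 3: 0.45 × 1.4438×10⁻⁴ × 390 = 0.02533869 m
0.7 × 1700 × 0.9416×10⁻⁴ = 0.1120504 m
Δh = 0.031447 + 0.11083226 + 0.02533869 + 0.1120504 = 0.27966835 m ≈ 28.0 cm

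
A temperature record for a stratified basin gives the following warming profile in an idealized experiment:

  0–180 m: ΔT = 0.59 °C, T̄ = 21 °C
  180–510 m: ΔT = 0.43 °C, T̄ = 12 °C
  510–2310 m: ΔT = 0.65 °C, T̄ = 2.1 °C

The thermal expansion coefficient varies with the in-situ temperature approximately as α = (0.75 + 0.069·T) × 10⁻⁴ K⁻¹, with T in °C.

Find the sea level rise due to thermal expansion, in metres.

Δh ≈ 0.150 m

Layer 1: α = (0.75 + 0.069×21)×10⁻⁴ = 2.199×10⁻⁴ K⁻¹
Layer 2: α = (0.75 + 0.069×12)×10⁻⁴ = 1.578×10⁻⁴ K⁻¹
Layer 3: α = (0.75 + 0.069×2.1)×10⁻⁴ = 0.8949×10⁻⁴ K⁻¹
180 × 2.199×10⁻⁴ × 0.59 = 0.02335338 m
Layer 2: 0.43 × 330 × 1.578×10⁻⁴ = 0.02239182 m
510–2310 m: 0.8949×10⁻⁴ × 0.65 × 1800 = 0.1047033 m
Δh = 0.02335338 + 0.02239182 + 0.1047033 = 0.1504485 m ≈ 0.150 m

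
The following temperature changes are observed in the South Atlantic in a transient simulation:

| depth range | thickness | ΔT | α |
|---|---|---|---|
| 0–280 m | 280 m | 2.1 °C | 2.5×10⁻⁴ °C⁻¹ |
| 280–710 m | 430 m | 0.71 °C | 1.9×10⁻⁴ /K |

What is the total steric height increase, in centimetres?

Layer 1: 280 × 2.5×10⁻⁴ × 2.1 = 0.14700 m
280–710 m: 1.9×10⁻⁴ × 430 × 0.71 = 0.058007 m
Δh = 0.14700 + 0.058007 = 0.205007 m ≈ 20.5 cm

Δh = 20.5 cm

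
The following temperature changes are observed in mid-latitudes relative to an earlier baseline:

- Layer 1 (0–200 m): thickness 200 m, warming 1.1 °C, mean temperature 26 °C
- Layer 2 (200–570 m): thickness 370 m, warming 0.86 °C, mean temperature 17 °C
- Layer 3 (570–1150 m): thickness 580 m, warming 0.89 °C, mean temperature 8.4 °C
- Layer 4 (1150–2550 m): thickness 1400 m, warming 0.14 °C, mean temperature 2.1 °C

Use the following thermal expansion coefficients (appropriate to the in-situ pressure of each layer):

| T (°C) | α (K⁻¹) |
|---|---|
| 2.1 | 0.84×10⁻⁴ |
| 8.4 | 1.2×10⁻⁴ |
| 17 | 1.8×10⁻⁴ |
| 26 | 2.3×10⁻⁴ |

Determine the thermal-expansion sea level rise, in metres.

Δh = 0.186 m

Layer 1 at 26 °C → α = 2.3×10⁻⁴ K⁻¹
Layer 2 at 17 °C → α = 1.8×10⁻⁴ K⁻¹
Layer 3 at 8.4 °C → α = 1.2×10⁻⁴ K⁻¹
Layer 4 at 2.1 °C → α = 0.84×10⁻⁴ K⁻¹
1.1 × 2.3×10⁻⁴ × 200 = 0.05060 m
370 × 1.8×10⁻⁴ × 0.86 = 0.057276 m
Layer 3: 0.89 × 1.2×10⁻⁴ × 580 = 0.061944 m
Layer 4: 0.14 × 1400 × 0.84×10⁻⁴ = 0.016464 m
Δh = 0.05060 + 0.057276 + 0.061944 + 0.016464 = 0.186284 m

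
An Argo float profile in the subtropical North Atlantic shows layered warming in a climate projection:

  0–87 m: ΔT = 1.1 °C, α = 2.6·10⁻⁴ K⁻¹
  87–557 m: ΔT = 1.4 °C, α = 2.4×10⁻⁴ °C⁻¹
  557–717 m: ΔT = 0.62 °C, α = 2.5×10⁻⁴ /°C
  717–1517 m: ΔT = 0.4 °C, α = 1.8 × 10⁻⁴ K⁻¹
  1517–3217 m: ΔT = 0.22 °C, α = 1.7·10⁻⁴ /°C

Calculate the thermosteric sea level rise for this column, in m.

Δh ≈ 0.329 m

0–87 m: 1.1 × 2.6×10⁻⁴ × 87 = 0.024882 m
87–557 m: 470 × 1.4 × 2.4×10⁻⁴ = 0.15792 m
557–717 m: 160 × 0.62 × 2.5×10⁻⁴ = 0.02480 m
1.8×10⁻⁴ × 0.4 × 800 = 0.05760 m
1517–3217 m: 0.22 × 1700 × 1.7×10⁻⁴ = 0.06358 m
Δh = 0.024882 + 0.15792 + 0.02480 + 0.05760 + 0.06358 = 0.328782 m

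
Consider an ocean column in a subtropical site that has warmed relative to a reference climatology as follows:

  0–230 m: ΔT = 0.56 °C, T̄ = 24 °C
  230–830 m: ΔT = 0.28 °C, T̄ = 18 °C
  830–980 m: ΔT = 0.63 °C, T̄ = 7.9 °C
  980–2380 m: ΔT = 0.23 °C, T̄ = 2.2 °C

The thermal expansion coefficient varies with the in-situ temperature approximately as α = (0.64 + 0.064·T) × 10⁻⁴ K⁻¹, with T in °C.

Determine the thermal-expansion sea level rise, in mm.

Layer 1: α = (0.64 + 0.064×24)×10⁻⁴ = 2.176×10⁻⁴ K⁻¹
Layer 2: α = (0.64 + 0.064×18)×10⁻⁴ = 1.792×10⁻⁴ K⁻¹
Layer 3: α = (0.64 + 0.064×7.9)×10⁻⁴ = 1.1456×10⁻⁴ K⁻¹
Layer 4: α = (0.64 + 0.064×2.2)×10⁻⁴ = 0.7808×10⁻⁴ K⁻¹
Layer 1: 2.176×10⁻⁴ × 230 × 0.56 = 0.02802688 m
Layer 2: 0.28 × 1.792×10⁻⁴ × 600 = 0.0301056 m
830–980 m: 0.63 × 150 × 1.1456×10⁻⁴ = 0.01082592 m
Layer 4: 1400 × 0.23 × 0.7808×10⁻⁴ = 0.02514176 m
Δh = 0.02802688 + 0.0301056 + 0.01082592 + 0.02514176 = 0.09410016 m ≈ 94.1 mm

94.1 mm of thermosteric rise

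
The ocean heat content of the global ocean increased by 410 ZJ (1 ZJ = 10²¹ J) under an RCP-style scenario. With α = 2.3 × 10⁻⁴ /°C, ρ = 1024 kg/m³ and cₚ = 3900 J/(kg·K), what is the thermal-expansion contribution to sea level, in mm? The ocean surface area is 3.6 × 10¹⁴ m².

Per unit area: Q = 410×10²¹ / (3.6×10¹⁴) ≈ 1.139×10⁹ J/m²
Δh = αQ/(ρcₚ) = 2.3×10⁻⁴ × 1.139×10⁹ / (1024 × 3900) ≈ 0.065597 m

65.6 mm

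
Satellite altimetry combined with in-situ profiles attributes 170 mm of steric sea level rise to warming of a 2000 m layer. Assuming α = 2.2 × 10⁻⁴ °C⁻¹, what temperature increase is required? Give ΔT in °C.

ΔT = Δh/(αH) = 0.17 / (2.2×10⁻⁴ × 2000) ≈ 0.3864 °C

ΔT ≈ 0.386 °C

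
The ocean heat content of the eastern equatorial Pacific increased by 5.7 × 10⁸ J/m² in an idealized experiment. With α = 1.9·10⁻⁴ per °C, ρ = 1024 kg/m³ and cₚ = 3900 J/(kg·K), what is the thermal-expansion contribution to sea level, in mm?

Δh = αQ/(ρcₚ) = 1.9×10⁻⁴ × 5.7×10⁸ / (1024 × 3900) ≈ 0.027118 m

27 mm of thermosteric rise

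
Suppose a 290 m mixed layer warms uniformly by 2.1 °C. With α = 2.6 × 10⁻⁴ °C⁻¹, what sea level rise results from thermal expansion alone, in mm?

Δh = αΔT·H = 2.6×10⁻⁴ × 2.1 × 290 = 0.15834 m

Δh = 158 mm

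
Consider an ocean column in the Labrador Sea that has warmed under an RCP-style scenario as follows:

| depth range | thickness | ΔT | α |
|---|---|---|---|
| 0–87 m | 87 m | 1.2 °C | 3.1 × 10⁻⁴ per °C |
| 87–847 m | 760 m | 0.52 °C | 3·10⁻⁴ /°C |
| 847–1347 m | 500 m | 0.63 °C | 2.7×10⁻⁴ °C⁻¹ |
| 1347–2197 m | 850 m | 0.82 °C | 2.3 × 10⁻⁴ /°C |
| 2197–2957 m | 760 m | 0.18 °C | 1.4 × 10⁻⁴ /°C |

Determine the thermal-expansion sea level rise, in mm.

Δh ≈ 420 mm

0–87 m: 87 × 1.2 × 3.1×10⁻⁴ = 0.032364 m
760 × 0.52 × 3×10⁻⁴ = 0.11856 m
Layer 3: 0.63 × 500 × 2.7×10⁻⁴ = 0.08505 m
1347–2197 m: 2.3×10⁻⁴ × 850 × 0.82 = 0.16031 m
2197–2957 m: 0.18 × 760 × 1.4×10⁻⁴ = 0.019152 m
Δh = 0.032364 + 0.11856 + 0.08505 + 0.16031 + 0.019152 = 0.415436 m ≈ 420 mm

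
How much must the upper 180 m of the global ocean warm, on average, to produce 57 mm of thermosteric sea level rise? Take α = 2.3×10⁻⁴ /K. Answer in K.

ΔT = Δh/(αH) = 0.057 / (2.3×10⁻⁴ × 180) ≈ 1.377 K

1.4 K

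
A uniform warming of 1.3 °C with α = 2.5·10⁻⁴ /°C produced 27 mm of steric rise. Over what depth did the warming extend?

H ≈ 83 m

H = Δh/(αΔT) = 0.027 / (2.5×10⁻⁴ × 1.3) ≈ 83.08 m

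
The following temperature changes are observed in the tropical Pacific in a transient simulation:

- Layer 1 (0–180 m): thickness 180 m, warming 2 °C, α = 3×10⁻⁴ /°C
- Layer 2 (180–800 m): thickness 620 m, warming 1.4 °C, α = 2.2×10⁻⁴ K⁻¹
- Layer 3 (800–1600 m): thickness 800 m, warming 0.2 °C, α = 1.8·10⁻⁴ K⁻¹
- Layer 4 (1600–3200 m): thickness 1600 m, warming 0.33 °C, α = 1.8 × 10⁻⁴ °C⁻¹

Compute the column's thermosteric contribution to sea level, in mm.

Δh ≈ 420 mm

0–180 m: 2 × 3×10⁻⁴ × 180 = 0.10800 m
Layer 2: 1.4 × 620 × 2.2×10⁻⁴ = 0.19096 m
Layer 3: 800 × 1.8×10⁻⁴ × 0.2 = 0.02880 m
Layer 4: 1.8×10⁻⁴ × 1600 × 0.33 = 0.09504 m
Δh = 0.10800 + 0.19096 + 0.02880 + 0.09504 = 0.42280 m ≈ 420 mm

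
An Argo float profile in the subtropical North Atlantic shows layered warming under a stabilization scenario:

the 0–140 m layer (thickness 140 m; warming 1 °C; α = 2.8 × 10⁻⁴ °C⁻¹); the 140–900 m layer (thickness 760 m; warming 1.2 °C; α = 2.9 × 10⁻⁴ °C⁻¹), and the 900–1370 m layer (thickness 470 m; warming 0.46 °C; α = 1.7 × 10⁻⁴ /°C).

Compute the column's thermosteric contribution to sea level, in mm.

1 × 140 × 2.8×10⁻⁴ = 0.03920 m
Layer 2: 2.9×10⁻⁴ × 1.2 × 760 = 0.26448 m
900–1370 m: 470 × 1.7×10⁻⁴ × 0.46 = 0.036754 m
Δh = 0.03920 + 0.26448 + 0.036754 = 0.340434 m

about 340 mm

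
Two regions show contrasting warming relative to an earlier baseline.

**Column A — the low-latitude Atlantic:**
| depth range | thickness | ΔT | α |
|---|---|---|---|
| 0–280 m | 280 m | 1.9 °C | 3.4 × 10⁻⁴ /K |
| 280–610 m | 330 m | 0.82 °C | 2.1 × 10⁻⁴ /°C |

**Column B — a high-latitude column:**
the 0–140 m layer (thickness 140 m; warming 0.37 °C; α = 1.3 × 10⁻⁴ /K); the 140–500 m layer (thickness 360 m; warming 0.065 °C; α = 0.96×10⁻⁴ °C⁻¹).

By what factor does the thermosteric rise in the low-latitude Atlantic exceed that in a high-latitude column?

a factor of 26.5

A 0–280 m: 3.4×10⁻⁴ × 1.9 × 280 = 0.18088 m
A Layer 2: 2.1×10⁻⁴ × 0.82 × 330 = 0.056826 m
A total: 0.237706 m
B Layer 1: 140 × 0.37 × 1.3×10⁻⁴ = 0.006734 m
B 0.065 × 360 × 0.96×10⁻⁴ = 0.0022464 m
B total: 0.0089804 m
Ratio: 0.237706 / 0.0089804 ≈ 26.47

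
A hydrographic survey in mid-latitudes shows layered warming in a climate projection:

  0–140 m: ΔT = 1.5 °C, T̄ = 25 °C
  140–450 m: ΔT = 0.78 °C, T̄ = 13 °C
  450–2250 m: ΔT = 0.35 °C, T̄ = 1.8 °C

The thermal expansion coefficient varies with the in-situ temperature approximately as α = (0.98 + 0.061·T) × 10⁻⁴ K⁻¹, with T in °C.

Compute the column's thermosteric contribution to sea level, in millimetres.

160 mm

Layer 1: α = (0.98 + 0.061×25)×10⁻⁴ = 2.505×10⁻⁴ K⁻¹
Layer 2: α = (0.98 + 0.061×13)×10⁻⁴ = 1.773×10⁻⁴ K⁻¹
Layer 3: α = (0.98 + 0.061×1.8)×10⁻⁴ = 1.0898×10⁻⁴ K⁻¹
0–140 m: 140 × 2.505×10⁻⁴ × 1.5 = 0.052605 m
Layer 2: 0.78 × 1.773×10⁻⁴ × 310 = 0.04287114 m
Layer 3: 0.35 × 1800 × 1.0898×10⁻⁴ = 0.0686574 m
Δh = 0.052605 + 0.04287114 + 0.0686574 = 0.16413354 m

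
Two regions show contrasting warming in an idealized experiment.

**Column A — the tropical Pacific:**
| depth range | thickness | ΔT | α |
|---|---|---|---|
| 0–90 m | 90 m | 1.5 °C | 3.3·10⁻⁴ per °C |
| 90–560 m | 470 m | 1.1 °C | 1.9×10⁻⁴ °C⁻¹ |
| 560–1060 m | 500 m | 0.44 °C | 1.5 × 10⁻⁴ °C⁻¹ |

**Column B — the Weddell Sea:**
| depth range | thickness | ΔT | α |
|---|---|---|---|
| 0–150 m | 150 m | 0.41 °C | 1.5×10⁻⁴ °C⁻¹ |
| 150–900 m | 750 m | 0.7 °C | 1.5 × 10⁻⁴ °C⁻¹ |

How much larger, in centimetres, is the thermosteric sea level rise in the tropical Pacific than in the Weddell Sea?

A 0–90 m: 90 × 1.5 × 3.3×10⁻⁴ = 0.04455 m
A 470 × 1.1 × 1.9×10⁻⁴ = 0.09823 m
A 560–1060 m: 1.5×10⁻⁴ × 0.44 × 500 = 0.03300 m
A total: 0.17578 m
B Layer 1: 150 × 0.41 × 1.5×10⁻⁴ = 0.009225 m
B Layer 2: 0.7 × 1.5×10⁻⁴ × 750 = 0.07875 m
B total: 0.087975 m
Difference: 0.17578 − 0.087975 = 0.087805 m

Δh_A − Δh_B ≈ 8.78 cm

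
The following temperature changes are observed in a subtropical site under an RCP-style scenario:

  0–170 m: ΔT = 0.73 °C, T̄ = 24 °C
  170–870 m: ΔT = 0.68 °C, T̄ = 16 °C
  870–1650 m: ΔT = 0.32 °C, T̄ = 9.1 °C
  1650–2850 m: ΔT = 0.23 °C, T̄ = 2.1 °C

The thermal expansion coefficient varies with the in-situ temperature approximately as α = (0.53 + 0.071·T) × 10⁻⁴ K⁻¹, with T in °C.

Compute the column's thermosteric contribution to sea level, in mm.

Layer 1: α = (0.53 + 0.071×24)×10⁻⁴ = 2.234×10⁻⁴ K⁻¹
Layer 2: α = (0.53 + 0.071×16)×10⁻⁴ = 1.666×10⁻⁴ K⁻¹
Layer 3: α = (0.53 + 0.071×9.1)×10⁻⁴ = 1.1761×10⁻⁴ K⁻¹
Layer 4: α = (0.53 + 0.071×2.1)×10⁻⁴ = 0.6791×10⁻⁴ K⁻¹
0–170 m: 2.234×10⁻⁴ × 170 × 0.73 = 0.02772394 m
170–870 m: 1.666×10⁻⁴ × 0.68 × 700 = 0.0793016 m
Layer 3: 1.1761×10⁻⁴ × 780 × 0.32 = 0.029355456 m
Layer 4: 1200 × 0.23 × 0.6791×10⁻⁴ = 0.01874316 m
Δh = 0.02772394 + 0.0793016 + 0.029355456 + 0.01874316 = 0.155124156 m ≈ 155 mm

155 mm of thermosteric rise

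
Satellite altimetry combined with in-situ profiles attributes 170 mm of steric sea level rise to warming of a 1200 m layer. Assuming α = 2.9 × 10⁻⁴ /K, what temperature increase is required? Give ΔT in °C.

ΔT = Δh/(αH) = 0.17 / (2.9×10⁻⁴ × 1200) ≈ 0.4885 °C

about 0.489 °C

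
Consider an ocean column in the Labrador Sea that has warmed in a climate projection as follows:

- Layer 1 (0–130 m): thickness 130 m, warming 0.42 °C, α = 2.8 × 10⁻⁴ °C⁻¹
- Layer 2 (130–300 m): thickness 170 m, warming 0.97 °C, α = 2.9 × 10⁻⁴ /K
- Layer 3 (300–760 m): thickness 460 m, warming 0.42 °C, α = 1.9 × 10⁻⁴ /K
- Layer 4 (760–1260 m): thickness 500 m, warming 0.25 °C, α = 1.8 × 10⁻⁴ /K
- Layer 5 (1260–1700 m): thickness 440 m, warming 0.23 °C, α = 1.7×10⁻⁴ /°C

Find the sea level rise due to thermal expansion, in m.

0.140 m

0–130 m: 130 × 0.42 × 2.8×10⁻⁴ = 0.015288 m
0.97 × 2.9×10⁻⁴ × 170 = 0.047821 m
Layer 3: 460 × 0.42 × 1.9×10⁻⁴ = 0.036708 m
0.25 × 500 × 1.8×10⁻⁴ = 0.02250 m
1260–1700 m: 440 × 0.23 × 1.7×10⁻⁴ = 0.017204 m
Δh = 0.015288 + 0.047821 + 0.036708 + 0.02250 + 0.017204 = 0.139521 m ≈ 0.140 m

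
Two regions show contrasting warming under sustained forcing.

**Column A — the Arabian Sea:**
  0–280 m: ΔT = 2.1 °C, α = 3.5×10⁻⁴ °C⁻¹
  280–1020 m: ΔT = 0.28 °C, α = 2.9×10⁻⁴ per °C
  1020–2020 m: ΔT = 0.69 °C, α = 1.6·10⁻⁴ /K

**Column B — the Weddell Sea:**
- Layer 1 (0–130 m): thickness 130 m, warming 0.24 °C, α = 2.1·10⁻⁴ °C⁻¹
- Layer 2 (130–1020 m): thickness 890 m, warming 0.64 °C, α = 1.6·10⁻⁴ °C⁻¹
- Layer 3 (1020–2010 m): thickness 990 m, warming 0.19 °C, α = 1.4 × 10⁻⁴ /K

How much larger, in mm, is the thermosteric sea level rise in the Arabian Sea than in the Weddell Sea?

Δh_A − Δh_B ≈ 250 mm

A 3.5×10⁻⁴ × 280 × 2.1 = 0.20580 m
A 280–1020 m: 0.28 × 740 × 2.9×10⁻⁴ = 0.060088 m
A 0.69 × 1000 × 1.6×10⁻⁴ = 0.11040 m
A total: 0.376288 m
B Layer 1: 130 × 0.24 × 2.1×10⁻⁴ = 0.006552 m
B Layer 2: 0.64 × 890 × 1.6×10⁻⁴ = 0.091136 m
B Layer 3: 1.4×10⁻⁴ × 0.19 × 990 = 0.026334 m
B total: 0.124022 m
Difference: 0.376288 − 0.124022 = 0.252266 m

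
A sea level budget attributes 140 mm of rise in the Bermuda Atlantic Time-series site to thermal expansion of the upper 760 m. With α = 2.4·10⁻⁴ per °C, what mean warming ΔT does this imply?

ΔT = Δh/(αH) = 0.14 / (2.4×10⁻⁴ × 760) ≈ 0.7675 °C

about 0.768 °C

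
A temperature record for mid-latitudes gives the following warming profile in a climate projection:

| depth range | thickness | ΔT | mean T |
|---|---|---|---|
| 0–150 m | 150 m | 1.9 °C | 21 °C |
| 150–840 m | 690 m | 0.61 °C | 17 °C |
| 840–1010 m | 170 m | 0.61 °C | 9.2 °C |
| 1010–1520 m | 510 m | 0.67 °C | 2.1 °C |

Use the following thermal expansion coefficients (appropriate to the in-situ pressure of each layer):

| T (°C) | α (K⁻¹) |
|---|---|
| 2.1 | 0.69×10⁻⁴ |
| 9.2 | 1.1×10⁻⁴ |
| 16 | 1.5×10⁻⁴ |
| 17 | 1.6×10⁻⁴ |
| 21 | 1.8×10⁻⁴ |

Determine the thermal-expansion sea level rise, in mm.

Layer 1 at 21 °C → α = 1.8×10⁻⁴ K⁻¹
Layer 2 at 17 °C → α = 1.6×10⁻⁴ K⁻¹
Layer 3 at 9.2 °C → α = 1.1×10⁻⁴ K⁻¹
Layer 4 at 2.1 °C → α = 0.69×10⁻⁴ K⁻¹
Layer 1: 1.8×10⁻⁴ × 1.9 × 150 = 0.05130 m
150–840 m: 690 × 0.61 × 1.6×10⁻⁴ = 0.067344 m
Layer 3: 1.1×10⁻⁴ × 0.61 × 170 = 0.011407 m
Layer 4: 0.69×10⁻⁴ × 510 × 0.67 = 0.0235773 m
Δh = 0.05130 + 0.067344 + 0.011407 + 0.0235773 = 0.1536283 m

154 mm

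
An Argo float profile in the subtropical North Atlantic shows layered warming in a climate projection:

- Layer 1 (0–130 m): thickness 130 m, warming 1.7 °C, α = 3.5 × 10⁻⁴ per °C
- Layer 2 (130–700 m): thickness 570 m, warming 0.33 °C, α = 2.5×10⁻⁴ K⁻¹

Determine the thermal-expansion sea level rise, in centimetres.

12 cm of thermosteric rise

3.5×10⁻⁴ × 1.7 × 130 = 0.07735 m
Layer 2: 0.33 × 570 × 2.5×10⁻⁴ = 0.047025 m
Δh = 0.07735 + 0.047025 = 0.124375 m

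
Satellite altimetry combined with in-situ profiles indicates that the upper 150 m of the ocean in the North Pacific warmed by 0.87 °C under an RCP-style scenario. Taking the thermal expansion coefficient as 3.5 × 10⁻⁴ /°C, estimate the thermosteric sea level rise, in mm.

46 mm of thermosteric rise

Δh = αΔT·H = 3.5×10⁻⁴ × 0.87 × 150 = 0.045675 m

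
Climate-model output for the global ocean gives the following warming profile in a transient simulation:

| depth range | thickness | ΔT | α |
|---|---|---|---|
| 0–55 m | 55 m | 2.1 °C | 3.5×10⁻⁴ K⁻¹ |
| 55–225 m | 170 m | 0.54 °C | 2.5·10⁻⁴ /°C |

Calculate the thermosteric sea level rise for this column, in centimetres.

Δh ≈ 6.34 cm

0–55 m: 2.1 × 55 × 3.5×10⁻⁴ = 0.040425 m
55–225 m: 170 × 2.5×10⁻⁴ × 0.54 = 0.02295 m
Δh = 0.040425 + 0.02295 = 0.063375 m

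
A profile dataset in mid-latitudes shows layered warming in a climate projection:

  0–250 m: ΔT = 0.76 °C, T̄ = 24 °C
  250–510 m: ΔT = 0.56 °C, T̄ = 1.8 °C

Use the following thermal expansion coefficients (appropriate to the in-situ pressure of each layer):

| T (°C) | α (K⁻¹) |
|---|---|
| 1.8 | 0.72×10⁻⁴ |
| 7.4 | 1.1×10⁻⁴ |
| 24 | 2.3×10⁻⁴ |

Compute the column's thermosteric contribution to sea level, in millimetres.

54.2 mm of thermosteric rise

Layer 1 at 24 °C → α = 2.3×10⁻⁴ K⁻¹
Layer 2 at 1.8 °C → α = 0.72×10⁻⁴ K⁻¹
0–250 m: 250 × 0.76 × 2.3×10⁻⁴ = 0.04370 m
250–510 m: 0.72×10⁻⁴ × 260 × 0.56 = 0.0104832 m
Δh = 0.04370 + 0.0104832 = 0.0541832 m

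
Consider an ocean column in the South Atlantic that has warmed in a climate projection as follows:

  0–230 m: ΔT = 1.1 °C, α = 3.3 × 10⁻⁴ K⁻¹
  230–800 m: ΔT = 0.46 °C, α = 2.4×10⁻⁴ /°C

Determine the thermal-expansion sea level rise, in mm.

3.3×10⁻⁴ × 1.1 × 230 = 0.08349 m
Layer 2: 0.46 × 570 × 2.4×10⁻⁴ = 0.062928 m
Δh = 0.08349 + 0.062928 = 0.146418 m

146 mm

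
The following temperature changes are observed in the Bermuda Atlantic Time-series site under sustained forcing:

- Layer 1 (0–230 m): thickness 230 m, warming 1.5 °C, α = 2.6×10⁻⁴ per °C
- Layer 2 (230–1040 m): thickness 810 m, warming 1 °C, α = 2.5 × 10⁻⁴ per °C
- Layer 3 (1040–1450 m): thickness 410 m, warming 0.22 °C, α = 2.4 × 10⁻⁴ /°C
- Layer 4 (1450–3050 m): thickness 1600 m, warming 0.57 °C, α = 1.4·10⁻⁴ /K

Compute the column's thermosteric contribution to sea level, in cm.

about 44.2 cm

Layer 1: 1.5 × 2.6×10⁻⁴ × 230 = 0.08970 m
2.5×10⁻⁴ × 810 × 1 = 0.20250 m
0.22 × 410 × 2.4×10⁻⁴ = 0.021648 m
1600 × 1.4×10⁻⁴ × 0.57 = 0.12768 m
Δh = 0.08970 + 0.20250 + 0.021648 + 0.12768 = 0.441528 m ≈ 44.2 cm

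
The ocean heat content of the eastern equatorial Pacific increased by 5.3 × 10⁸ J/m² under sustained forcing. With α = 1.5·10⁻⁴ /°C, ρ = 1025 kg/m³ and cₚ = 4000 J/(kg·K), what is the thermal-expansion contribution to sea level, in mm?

about 19.4 mm

Δh = αQ/(ρcₚ) = 1.5×10⁻⁴ × 5.3×10⁸ / (1025 × 4000) ≈ 0.01939 m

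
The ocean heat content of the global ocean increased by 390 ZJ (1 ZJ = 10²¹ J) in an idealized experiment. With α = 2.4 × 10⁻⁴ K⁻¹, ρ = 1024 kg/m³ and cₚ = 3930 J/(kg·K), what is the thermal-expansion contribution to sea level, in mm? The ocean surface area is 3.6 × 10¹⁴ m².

Per unit area: Q = 390×10²¹ / (3.6×10¹⁴) ≈ 1.083×10⁹ J/m²
Δh = αQ/(ρcₚ) = 2.4×10⁻⁴ × 1.083×10⁹ / (1024 × 3930) ≈ 0.064587 m

about 64.6 mm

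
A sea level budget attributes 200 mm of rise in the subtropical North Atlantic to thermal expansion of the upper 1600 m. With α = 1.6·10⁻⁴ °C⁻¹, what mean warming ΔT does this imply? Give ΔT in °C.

ΔT = Δh/(αH) = 0.2 / (1.6×10⁻⁴ × 1600) ≈ 0.7813 °C

about 0.781 °C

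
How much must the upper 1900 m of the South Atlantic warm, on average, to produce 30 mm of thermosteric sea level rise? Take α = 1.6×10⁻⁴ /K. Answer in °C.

ΔT ≈ 0.0987 °C

ΔT = Δh/(αH) = 0.03 / (1.6×10⁻⁴ × 1900) ≈ 0.09868 °C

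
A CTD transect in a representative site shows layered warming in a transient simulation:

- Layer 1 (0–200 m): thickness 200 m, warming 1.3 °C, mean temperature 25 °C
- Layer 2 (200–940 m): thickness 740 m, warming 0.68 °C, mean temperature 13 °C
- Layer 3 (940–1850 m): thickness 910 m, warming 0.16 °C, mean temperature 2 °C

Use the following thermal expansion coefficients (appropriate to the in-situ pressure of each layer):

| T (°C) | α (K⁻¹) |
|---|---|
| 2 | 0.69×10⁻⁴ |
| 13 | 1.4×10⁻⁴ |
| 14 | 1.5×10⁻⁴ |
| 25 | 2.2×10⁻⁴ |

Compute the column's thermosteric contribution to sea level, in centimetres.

Layer 1 at 25 °C → α = 2.2×10⁻⁴ K⁻¹
Layer 2 at 13 °C → α = 1.4×10⁻⁴ K⁻¹
Layer 3 at 2 °C → α = 0.69×10⁻⁴ K⁻¹
0–200 m: 2.2×10⁻⁴ × 1.3 × 200 = 0.05720 m
200–940 m: 1.4×10⁻⁴ × 740 × 0.68 = 0.070448 m
910 × 0.69×10⁻⁴ × 0.16 = 0.0100464 m
Δh = 0.05720 + 0.070448 + 0.0100464 = 0.1376944 m

Δh = 14 cm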